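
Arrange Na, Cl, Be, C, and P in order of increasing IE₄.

After 3 electrons have been removed, what remains? Na³⁺ is already 2 electrons into the core; Cl³⁺ still has 4 valence electrons; Be³⁺ is already 1 electron into the core; C³⁺ still has 1 valence electron; P³⁺ still has 2 valence electrons.
Core electrons are held far more tightly than valence electrons, so Na and Be top the IE_4 order.
Valence configurations: Cl³⁺ [Ne]3s²3p², C³⁺ [He]2s¹, P³⁺ [Ne]3s².
The numbers (kJ/mol): Na 9543, Cl 5159, Be 21007, C 6223, P 4964.
Putting it together, IE_4: P < Cl < C < Na < Be.

P, Cl, C, Na, Be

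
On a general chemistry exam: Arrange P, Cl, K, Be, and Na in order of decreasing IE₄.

Be > Na > K > Cl > P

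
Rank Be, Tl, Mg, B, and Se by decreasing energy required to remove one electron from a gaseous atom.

Se > Be > B > Mg > Tl

Be is in period 2, group 2; B is in period 2, group 13; Mg is in period 3, group 2; Se is in period 4, group 16; Tl is in period 6, group 13.
Removing the outermost electron gets harder across a period and easier down a group.
Here both period and group differ, so the two effects have to be weighed against each other.
Mg > Tl: period and group pull opposite ways; the down-group shift dominates (738 vs 589 kJ/mol).
B > Mg: both effects reinforce here, so B is clearly the higher of the two.
Be > B: this pair runs against the simple trend — see the exception note.
Se > Be: period and group pull opposite ways; the across-period shift dominates (941 vs 900 kJ/mol).
Note the exception: Be has a higher first ionization energy than B, contrary to the simple trend — removing B's lone 2p electron is easier than breaking Be's filled 2s².
Tabulated first ionization energy (kJ/mol): Be 900, B 801, Mg 738, Se 941, Tl 589.
So from highest to lowest: Se > Be > B > Mg > Tl.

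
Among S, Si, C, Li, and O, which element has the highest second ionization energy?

The second ionization energy removes an electron from the +1 ion. For each element: S⁺ still has 5 valence electrons; Si⁺ still has 3 valence electrons; C⁺ still has 3 valence electrons; Li⁺ is the bare [He] core; O⁺ still has 5 valence electrons.
Breaking into a closed-shell core is much more expensive than removing a leftover valence electron — Li has the largest IE_2 here.
Valence configurations: S⁺ [Ne]3s²3p³, Si⁺ [Ne]3s²3p¹, C⁺ [He]2s²2p¹, O⁺ [He]2s²2p³.
Approximate IE_2 values (kJ/mol): S 2252, Si 1577, C 2353, Li 7298, O 3388.
So the second ionization energies run Si < S < C < O < Li.

Li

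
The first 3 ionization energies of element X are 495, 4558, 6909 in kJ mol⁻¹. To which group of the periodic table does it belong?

Group 1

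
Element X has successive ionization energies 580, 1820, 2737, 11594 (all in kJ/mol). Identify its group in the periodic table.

Group 13

Look for the largest jump between consecutive ionization energies: IE4/IE3 ≈ 4.2, far larger than any earlier ratio.
That jump marks the point where a core electron is being removed. So the atom has 3 valence electrons.
A main-group element with 3 valence electrons is in group 13.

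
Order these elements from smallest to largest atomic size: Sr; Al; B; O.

O < B < Al < Sr

Moving right in a period, electrons are added to the same shell under a stronger nuclear pull, so atoms get smaller; moving down, a new shell is opened and atoms get larger.
Neither a single period nor a single group — weigh both effects.
B > O: B lies to the left of O in period 2, so the across-period effect alone puts B larger.
Al > B: Al sits below B in group 13, so the down-group effect alone puts Al larger.
Sr > Al: relative to Al, both the across-period and down-group shifts push Sr's atomic radius up.
Tabulated atomic radius (pm): B 85, O 63, Al 126, Sr 185.
So from smallest to largest: O < B < Al < Sr.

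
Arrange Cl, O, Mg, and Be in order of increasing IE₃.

Cl < O < Mg < Be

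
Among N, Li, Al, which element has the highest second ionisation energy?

Li

IE_2 is the cost of taking one more electron from the +1 cation: N⁺ still has 4 valence electrons; Li⁺ is the bare [He] core; Al⁺ still has 2 valence electrons.
Core electrons are held far more tightly than valence electrons, so Li tops the IE_2 order.
Valence configurations: N⁺ [He]2s²2p², Al⁺ [Ne]3s².
Approximate IE_2 values (kJ/mol): N 2856, Li 7298, Al 1817.
Overall IE_2 order: Al < N < Li.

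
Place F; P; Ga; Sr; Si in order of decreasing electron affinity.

F is in period 2, group 17; Si is in period 3, group 14; P is in period 3, group 15; Ga is in period 4, group 13; Sr is in period 5, group 2.
Electron affinity generally becomes more exothermic across a period toward the halogens and less exothermic down a group.
Here both period and group differ, so the two effects have to be weighed against each other.
Ga > Sr: relative to Sr, both the across-period and down-group shifts push Ga's electron affinity up.
P > Ga: relative to Ga, both the across-period and down-group shifts push P's electron affinity up.
Si > P: this pair runs against the simple trend — see the exception note.
F > Si: relative to Si, both the across-period and down-group shifts push F's electron affinity up.
Note the exception: Si has a higher electron affinity than P, contrary to the simple trend — adding an electron to P's half-filled 3p³ is unfavourable, so Si (3p²) has the more exothermic EA.
For reference (kJ/mol): F 328, Si 134, P 72, Ga 29, Sr 5.
So from highest to lowest: F > Si > P > Ga > Sr.

F, Si, P, Ga, Sr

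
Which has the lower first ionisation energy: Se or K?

K is in period 4, group 1; Se is in period 4, group 16.
First ionization energy rises across a period (greater Z_eff holds electrons more tightly) and falls down a group (valence electrons are farther from the nucleus).
All lie in period 4, so first ionization energy increases left to right.
So K has the lower first ionisation energy (K < Se).

K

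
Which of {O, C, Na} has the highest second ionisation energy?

After 1 electron has been removed, what remains? O⁺ still has 5 valence electrons; C⁺ still has 3 valence electrons; Na⁺ is the bare [Ne] core.
Breaking into a closed-shell core is much more expensive than removing a leftover valence electron — Na has the largest IE_2 here.
Valence configurations: O⁺ [He]2s²2p³, C⁺ [He]2s²2p¹.
The numbers (kJ/mol): O 3388, C 2353, Na 4562.
Hence IE_2: C < O < Na.

Na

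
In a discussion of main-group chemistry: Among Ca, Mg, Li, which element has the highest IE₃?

Li

After 2 electrons have been removed, what remains? Ca²⁺ is the bare [Ar] core; Mg²⁺ is the bare [Ne] core; Li²⁺ is already 1 electron into the core.
All of these are removing an electron from a noble-gas core or deeper; the smaller core (lower principal quantum number) is held far more tightly, and within a period the higher nuclear charge binds the same core more tightly.
The numbers (kJ/mol): Ca 4912, Mg 7733, Li 11815.
So the third ionization energies run Ca < Mg < Li.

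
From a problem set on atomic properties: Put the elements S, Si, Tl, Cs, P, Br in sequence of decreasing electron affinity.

Br > S > Si > P > Cs > Tl

Si is in period 3, group 14; P is in period 3, group 15; S is in period 3, group 16; Br is in period 4, group 17; Cs is in period 6, group 1; Tl is in period 6, group 13.
Atoms with high Z_eff and room in the valence shell (especially the halogens) have the most exothermic electron affinities.
Neither a single period nor a single group — weigh both effects.
Cs > Tl: this pair runs against the simple trend — see the exception note.
P > Cs: relative to Cs, both the across-period and down-group shifts push P's electron affinity up.
Si > P: this pair runs against the simple trend — see the exception note.
S > Si: S lies to the right of Si in period 3, so the across-period effect alone puts S higher.
Br > S: the two effects oppose for this pair; the across-period effect wins (325 vs 200 kJ/mol).
Note the exception: Cs has a higher electron affinity than Tl, contrary to the simple trend — Tl's ns²np¹ configuration gives only a small electron affinity — the sparsely filled np subshell binds an added electron weakly.
Note the exception: Si has a higher electron affinity than P, contrary to the simple trend — adding an electron to P's half-filled 3p³ is unfavourable, so Si (3p²) has the more exothermic EA.
Tabulated electron affinity (kJ/mol): Si 134, P 72, S 200, Br 325, Cs 46, Tl 19.
So from highest to lowest: Br > S > Si > P > Cs > Tl.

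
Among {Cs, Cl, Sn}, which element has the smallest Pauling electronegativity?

Cs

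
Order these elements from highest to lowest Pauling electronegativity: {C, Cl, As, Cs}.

Cl > C > As > Cs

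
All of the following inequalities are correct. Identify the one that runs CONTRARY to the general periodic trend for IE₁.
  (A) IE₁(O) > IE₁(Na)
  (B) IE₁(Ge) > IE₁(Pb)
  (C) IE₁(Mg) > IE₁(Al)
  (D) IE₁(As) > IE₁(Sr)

The general trend: IE₁ increases across a period and decreases down a group.
(A) O (period 2, group 16) vs Na (period 3, group 1): the stated order agrees with the simple trend.
(B) Ge (period 4, group 14) vs Pb (period 6, group 14): the stated order agrees with the simple trend.
(C) Mg (period 3, group 2) vs Al (period 3, group 13): the stated order contradicts the simple trend.
(D) As (period 4, group 15) vs Sr (period 5, group 2): the stated order agrees with the simple trend.
The exception is (C): Al's single 3p electron is easier to remove than one from Mg's filled 3s².

(C)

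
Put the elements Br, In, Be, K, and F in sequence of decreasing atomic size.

K > In > Br > Be > F

Be is in period 2, group 2; F is in period 2, group 17; K is in period 4, group 1; Br is in period 4, group 17; In is in period 5, group 13.
Radius decreases left→right (rising Z_eff, same n) and increases top→bottom (higher n).
Here both period and group differ, so the two effects have to be weighed against each other.
Be > F: both are in period 2; the period trend gives Be the larger value.
Br > Be: the two effects oppose for this pair; the down-group effect wins (114 vs 102 pm).
In > Br: both effects reinforce here, so In is clearly the larger of the two.
K > In: the two effects oppose for this pair; the across-period effect wins (196 vs 142 pm).
Tabulated atomic radius (pm): Be 102, F 64, K 196, Br 114, In 142.
So from largest to smallest: K > In > Br > Be > F.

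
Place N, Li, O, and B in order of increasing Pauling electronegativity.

Li, B, N, O

Li is in period 2, group 1; B is in period 2, group 13; N is in period 2, group 15; O is in period 2, group 16.
Electronegativity increases across a period and decreases down a group, tracking effective nuclear charge and atomic size.
All lie in period 2, so electronegativity increases left to right.
So from lowest to highest: Li < B < N < O.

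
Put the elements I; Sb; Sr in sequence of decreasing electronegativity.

Sr is in period 5, group 2; Sb is in period 5, group 15; I is in period 5, group 17.
Electronegativity increases across a period and decreases down a group, tracking effective nuclear charge and atomic size.
All lie in period 5, so electronegativity increases left to right.
So from highest to lowest: I > Sb > Sr.

I > Sb > Sr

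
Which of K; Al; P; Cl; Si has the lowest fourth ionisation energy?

After 3 electrons have been removed, what remains? K³⁺ is already 2 electrons into the core; Al³⁺ is the bare [Ne] core; P³⁺ still has 2 valence electrons; Cl³⁺ still has 4 valence electrons; Si³⁺ still has 1 valence electron.
Core electrons are held far more tightly than valence electrons, so K and Al top the IE_4 order.
Valence configurations: P³⁺ [Ne]3s², Cl³⁺ [Ne]3s²3p², Si³⁺ [Ne]3s¹.
The numbers (kJ/mol): K 5877, Al 11577, P 4964, Cl 5159, Si 4356.
Putting it together, IE_4: Si < P < Cl < K < Al.

Si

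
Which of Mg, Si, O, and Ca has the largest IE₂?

Consider each +1 ion: Mg⁺ still has 1 valence electron; Si⁺ still has 3 valence electrons; O⁺ still has 5 valence electrons; Ca⁺ still has 1 valence electron.
All are still removing valence electrons, so compare the +1 ions as you would atoms: IE_2 generally rises across a period (higher Z_eff) and falls down a group (larger shell), subject to the usual subshell exceptions.
Valence configurations: Mg⁺ [Ne]3s¹, Si⁺ [Ne]3s²3p¹, O⁺ [He]2s²2p³, Ca⁺ [Ar]4s¹.
Tabulated IE_2 (kJ/mol): Mg 1451, Si 1577, O 3388, Ca 1145.
So the second ionization energies run Ca < Mg < Si < O.

O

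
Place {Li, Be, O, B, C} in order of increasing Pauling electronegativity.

Electronegativity increases across a period and decreases down a group, tracking effective nuclear charge and atomic size.
All lie in period 2, so electronegativity increases left to right.
So from lowest to highest: Li < Be < B < C < O.

Li, Be, B, C, O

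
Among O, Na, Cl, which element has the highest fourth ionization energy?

Na

Consider each +3 ion: O³⁺ still has 3 valence electrons; Na³⁺ is already 2 electrons into the core; Cl³⁺ still has 4 valence electrons.
Breaking into a closed-shell core is much more expensive than removing a leftover valence electron — Na has the largest IE_4 here.
Valence configurations: O³⁺ [He]2s²2p¹, Cl³⁺ [Ne]3s²3p².
The numbers (kJ/mol): O 7469, Na 9543, Cl 5159.
Overall IE_4 order: Cl < O < Na.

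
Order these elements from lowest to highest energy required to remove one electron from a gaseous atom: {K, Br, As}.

K < As < Br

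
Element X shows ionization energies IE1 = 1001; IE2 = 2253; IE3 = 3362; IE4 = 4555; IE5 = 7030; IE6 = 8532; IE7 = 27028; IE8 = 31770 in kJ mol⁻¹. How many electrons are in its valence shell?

Look for the largest jump between consecutive ionization energies: IE7/IE6 ≈ 3.2, far larger than any earlier ratio.
That jump marks the point where a core electron is being removed. So the atom has 6 valence electrons.

6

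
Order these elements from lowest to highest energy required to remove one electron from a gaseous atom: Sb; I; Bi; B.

First ionization energy rises across a period (greater Z_eff holds electrons more tightly) and falls down a group (valence electrons are farther from the nucleus).
These span different periods and groups, so the two trends combine.
B > Bi: period and group pull opposite ways; the down-group shift dominates (801 vs 703 kJ/mol).
Sb > B: the two effects oppose for this pair; the across-period effect wins (831 vs 801 kJ/mol).
I > Sb: I lies to the right of Sb in period 5, so the across-period effect alone puts I higher.
For reference (kJ/mol): B 801, Sb 831, I 1008, Bi 703.
So from lowest to highest: Bi < B < Sb < I.

Bi < B < Sb < I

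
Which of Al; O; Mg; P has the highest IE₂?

O

Consider each +1 ion: Al⁺ still has 2 valence electrons; O⁺ still has 5 valence electrons; Mg⁺ still has 1 valence electron; P⁺ still has 4 valence electrons.
All are still removing valence electrons, so compare the +1 ions as you would atoms: IE_2 generally rises across a period (higher Z_eff) and falls down a group (larger shell), subject to the usual subshell exceptions.
Valence configurations: Al⁺ [Ne]3s², O⁺ [He]2s²2p³, Mg⁺ [Ne]3s¹, P⁺ [Ne]3s²3p².
The numbers (kJ/mol): Al 1817, O 3388, Mg 1451, P 1907.
Hence IE_2: Mg < Al < P < O.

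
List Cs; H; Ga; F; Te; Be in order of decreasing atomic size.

Cs > Te > Ga > Be > F > H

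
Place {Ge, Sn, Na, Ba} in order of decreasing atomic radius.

Ba, Na, Sn, Ge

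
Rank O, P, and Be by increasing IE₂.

Be < P < O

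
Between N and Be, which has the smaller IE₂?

IE_2 is the cost of taking one more electron from the +1 cation: N⁺ still has 4 valence electrons; Be⁺ still has 1 valence electron.
All are still removing valence electrons, so compare the +1 ions as you would atoms: IE_2 generally rises across a period (higher Z_eff) and falls down a group (larger shell), subject to the usual subshell exceptions.
Valence configurations: N⁺ [He]2s²2p², Be⁺ [He]2s¹.
The numbers (kJ/mol): N 2856, Be 1757.
So the second ionization energies run Be < N.

Be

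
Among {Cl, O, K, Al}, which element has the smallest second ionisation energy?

Al

The second ionization energy removes an electron from the +1 ion. For each element: Cl⁺ still has 6 valence electrons; O⁺ still has 5 valence electrons; K⁺ is the bare [Ar] core; Al⁺ still has 2 valence electrons.
Usually core removal costs more than valence removal, but here the competition is close: a tightly held n=2 valence electron can cost more to remove than an n=3 core electron, so the actual values have to decide it.
Valence configurations: Cl⁺ [Ne]3s²3p⁴, O⁺ [He]2s²2p³, Al⁺ [Ne]3s².
Tabulated IE_2 (kJ/mol): Cl 2298, O 3388, K 3052, Al 1817.
Overall IE_2 order: Al < Cl < K < O.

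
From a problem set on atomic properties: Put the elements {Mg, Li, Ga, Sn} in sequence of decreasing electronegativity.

Sn, Ga, Mg, Li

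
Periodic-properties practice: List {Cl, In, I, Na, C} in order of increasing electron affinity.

In, Na, C, I, Cl

Electron affinity generally becomes more exothermic across a period toward the halogens and less exothermic down a group.
Neither a single period nor a single group — weigh both effects.
Na > In: period and group pull opposite ways; the down-group shift dominates (53 vs 29 kJ/mol).
C > Na: both effects reinforce here, so C is clearly the higher of the two.
I > C: the two effects oppose for this pair; the across-period effect wins (295 vs 122 kJ/mol).
Cl > I: they share group 17; the group trend gives Cl the larger value.
For reference (kJ/mol): C 122, Na 53, Cl 349, In 29, I 295.
So from lowest to highest: In < Na < C < I < Cl.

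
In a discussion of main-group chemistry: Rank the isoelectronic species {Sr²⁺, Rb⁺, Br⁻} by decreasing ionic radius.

Br⁻ > Rb⁺ > Sr²⁺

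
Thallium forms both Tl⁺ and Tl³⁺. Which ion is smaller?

Both ions have Z = 81 protons, but Tl³⁺ has lost more electrons, so its remaining electrons feel a larger effective nuclear charge per electron and are pulled in more tightly.
Higher positive charge → smaller ion, so Tl⁺ > Tl³⁺.

Tl³⁺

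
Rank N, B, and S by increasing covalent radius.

Moving right in a period, electrons are added to the same shell under a stronger nuclear pull, so atoms get smaller; moving down, a new shell is opened and atoms get larger.
Neither a single period nor a single group — weigh both effects.
B > N: B lies to the left of N in period 2, so the across-period effect alone puts B larger.
S > B: period and group pull opposite ways; the down-group shift dominates (103 vs 85 pm).
Approximate values (pm): B 85, N 71, S 103.
So from smallest to largest: N < B < S.

N, B, S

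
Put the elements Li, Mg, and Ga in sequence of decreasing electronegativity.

Ga > Mg > Li

Li is in period 2, group 1; Mg is in period 3, group 2; Ga is in period 4, group 13.
EN rises left→right (higher Z_eff, smaller atoms) and falls top→bottom (larger, more shielded atoms).
A diagonal step moves right (one effect) and down (the opposite effect) at once.
Mg > Li: the two effects oppose for this pair; the across-period effect wins (1.31 vs 0.98).
Ga > Mg: period and group pull opposite ways; the across-period shift dominates (1.81 vs 1.31).
For reference (Pauling): Li 0.98, Mg 1.31, Ga 1.81.
So from highest to lowest: Ga > Mg > Li.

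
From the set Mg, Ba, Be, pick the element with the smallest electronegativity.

Be is in period 2, group 2; Mg is in period 3, group 2; Ba is in period 6, group 2.
Atoms toward the upper right of the periodic table pull bonding electrons most strongly.
All are in group 2, so electronegativity increases up the group.
The smallest electronegativity among these belongs to Ba.

Ba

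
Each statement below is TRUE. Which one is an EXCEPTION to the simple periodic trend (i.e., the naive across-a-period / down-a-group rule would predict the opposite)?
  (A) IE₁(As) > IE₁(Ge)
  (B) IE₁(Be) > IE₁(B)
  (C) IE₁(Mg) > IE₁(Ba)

(B)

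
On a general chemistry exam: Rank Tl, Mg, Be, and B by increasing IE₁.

Tl < Mg < B < Be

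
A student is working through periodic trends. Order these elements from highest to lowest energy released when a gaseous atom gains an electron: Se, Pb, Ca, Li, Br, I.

Br > I > Se > Li > Pb > Ca

Li is in period 2, group 1; Ca is in period 4, group 2; Se is in period 4, group 16; Br is in period 4, group 17; I is in period 5, group 17; Pb is in period 6, group 14.
EA tends to increase across a period and decrease down a group, though the pattern is less regular than for IE or radius.
Here both period and group differ, so the two effects have to be weighed against each other.
Pb > Ca: period and group pull opposite ways; the across-period shift dominates (35 vs 2 kJ/mol).
Li > Pb: the two effects oppose for this pair; the down-group effect wins (60 vs 35 kJ/mol).
Se > Li: period and group pull opposite ways; the across-period shift dominates (195 vs 60 kJ/mol).
I > Se: the two effects oppose for this pair; the across-period effect wins (295 vs 195 kJ/mol).
Br > I: Br sits above I in group 17, so the down-group effect alone puts Br higher.
Approximate values (kJ/mol): Li 60, Ca 2, Se 195, Br 325, I 295, Pb 35.
So from highest to lowest: Br > I > Se > Li > Pb > Ca.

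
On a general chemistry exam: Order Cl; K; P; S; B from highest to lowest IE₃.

K > Cl > B > S > P

Consider each +2 ion: Cl²⁺ still has 5 valence electrons; K²⁺ is already 1 electron into the core; P²⁺ still has 3 valence electrons; S²⁺ still has 4 valence electrons; B²⁺ still has 1 valence electron.
Breaking into a closed-shell core is much more expensive than removing a leftover valence electron — K has the largest IE_3 here.
Valence configurations: Cl²⁺ [Ne]3s²3p³, P²⁺ [Ne]3s²3p¹, S²⁺ [Ne]3s²3p², B²⁺ [He]2s¹.
Approximate IE_3 values (kJ/mol): Cl 3822, K 4420, P 2914, S 3357, B 3660.
Putting it together, IE_3: P < S < B < Cl < K.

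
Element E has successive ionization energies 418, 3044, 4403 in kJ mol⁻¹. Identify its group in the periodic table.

Group 1

Look for the largest jump between consecutive ionization energies: IE2/IE1 ≈ 7.3, far larger than any earlier ratio.
That jump marks the point where a core electron is being removed. So the atom has 1 valence electron.
A main-group element with 1 valence electron is in group 1.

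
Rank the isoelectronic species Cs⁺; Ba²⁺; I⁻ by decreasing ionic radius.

I⁻ > Cs⁺ > Ba²⁺

All of these have 54 electrons, so size is governed by nuclear charge alone: the more protons, the stronger the pull on the same electron cloud, and the smaller the ion.
Nuclear charges: Ba²⁺ (Z=56), Cs⁺ (Z=55), I⁻ (Z=53).
Largest to smallest: I⁻ > Cs⁺ > Ba²⁺.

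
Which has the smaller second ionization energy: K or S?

S

Consider each +1 ion: K⁺ is the bare [Ar] core; S⁺ still has 5 valence electrons.
Pulling an electron out of a noble-gas core costs far more than removing a remaining valence electron, so K sits at the high end of IE_2.
The numbers (kJ/mol): K 3052, S 2252.
So the second ionization energies run S < K.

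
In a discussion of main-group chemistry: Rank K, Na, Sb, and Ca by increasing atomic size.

Sb < Na < Ca < K

Na is in period 3, group 1; K is in period 4, group 1; Ca is in period 4, group 2; Sb is in period 5, group 15.
Atomic radius shrinks across a period as nuclear charge pulls the same shell inward, and grows down a group as new shells are added.
Neither a single period nor a single group — weigh both effects.
Na > Sb: the two effects oppose for this pair; the across-period effect wins (155 vs 140 pm).
Ca > Na: period and group pull opposite ways; the down-group shift dominates (171 vs 155 pm).
K > Ca: both are in period 4; the period trend gives K the larger value.
Tabulated atomic radius (pm): Na 155, K 196, Ca 171, Sb 140.
So from smallest to largest: Sb < Na < Ca < K.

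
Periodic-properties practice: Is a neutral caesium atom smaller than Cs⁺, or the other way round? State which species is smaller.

Cs⁺

Forming Cs⁺ removes 1 electron from Cs. Fewer electrons for the same nuclear charge means less shielding and a higher Z_eff on the remaining electrons, and for main-group metals the entire outer shell is lost.
A cation is smaller than its parent atom: Cs⁺ < Cs.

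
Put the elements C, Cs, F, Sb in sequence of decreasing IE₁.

C is in period 2, group 14; F is in period 2, group 17; Sb is in period 5, group 15; Cs is in period 6, group 1.
Removing the outermost electron gets harder across a period and easier down a group.
Neither a single period nor a single group — weigh both effects.
Sb > Cs: both effects reinforce here, so Sb is clearly the higher of the two.
C > Sb: period and group pull opposite ways; the down-group shift dominates (1086 vs 831 kJ/mol).
F > C: both are in period 2; the period trend gives F the larger value.
Tabulated first ionization energy (kJ/mol): C 1086, F 1681, Sb 831, Cs 376.
So from highest to lowest: F > C > Sb > Cs.

F, C, Sb, Cs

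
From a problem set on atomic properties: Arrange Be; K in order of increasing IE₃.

K, Be

The third ionization energy removes an electron from the +2 ion. For each element: Be²⁺ is the bare [He] core; K²⁺ is already 1 electron into the core.
All of these are removing an electron from a noble-gas core or deeper; the smaller core (lower principal quantum number) is held far more tightly, and within a period the higher nuclear charge binds the same core more tightly.
The numbers (kJ/mol): Be 14849, K 4420.
Overall IE_3 order: K < Be.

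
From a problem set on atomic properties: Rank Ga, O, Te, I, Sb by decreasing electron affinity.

I, Te, O, Sb, Ga

EA tends to increase across a period and decrease down a group, though the pattern is less regular than for IE or radius.
Here both period and group differ, so the two effects have to be weighed against each other.
Sb > Ga: the two effects oppose for this pair; the across-period effect wins (103 vs 29 kJ/mol).
O > Sb: both effects reinforce here, so O is clearly the higher of the two.
Te > O: this pair runs against the simple trend — see the exception note.
I > Te: I lies to the right of Te in period 5, so the across-period effect alone puts I higher.
Note the exception: Te has a higher electron affinity than O, contrary to the simple trend — O's compact 2p subshell gives strong electron–electron repulsion on the added electron.
Approximate values (kJ/mol): O 141, Ga 29, Sb 103, Te 190, I 295.
So from highest to lowest: I > Te > O > Sb > Ga.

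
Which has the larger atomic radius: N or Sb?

Atomic radius shrinks across a period as nuclear charge pulls the same shell inward, and grows down a group as new shells are added.
All are in group 15, so atomic radius increases down the group.
So Sb has the larger atomic radius (Sb > N).

Sb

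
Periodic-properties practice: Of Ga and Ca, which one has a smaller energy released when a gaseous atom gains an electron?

Ca

Adding an electron releases more energy for atoms nearer the top right (short of the noble gases).
All lie in period 4, so electron affinity increases left to right.
So Ca has the smaller energy released when a gaseous atom gains an electron (Ca < Ga).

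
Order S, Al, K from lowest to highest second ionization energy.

Al < S < K

IE_2 is the cost of taking one more electron from the +1 cation: S⁺ still has 5 valence electrons; Al⁺ still has 2 valence electrons; K⁺ is the bare [Ar] core.
Pulling an electron out of a noble-gas core costs far more than removing a remaining valence electron, so K sits at the high end of IE_2.
Valence configurations: S⁺ [Ne]3s²3p³, Al⁺ [Ne]3s².
The numbers (kJ/mol): S 2252, Al 1817, K 3052.
So the second ionization energies run Al < S < K.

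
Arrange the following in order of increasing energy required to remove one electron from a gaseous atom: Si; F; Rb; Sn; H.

H is in period 1, group 1; F is in period 2, group 17; Si is in period 3, group 14; Rb is in period 5, group 1; Sn is in period 5, group 14.
First ionization energy rises across a period (greater Z_eff holds electrons more tightly) and falls down a group (valence electrons are farther from the nucleus).
Here both period and group differ, so the two effects have to be weighed against each other.
Sn > Rb: Sn lies to the right of Rb in period 5, so the across-period effect alone puts Sn higher.
Si > Sn: they share group 14; the group trend gives Si the larger value.
H > Si: period and group pull opposite ways; the down-group shift dominates (1312 vs 786 kJ/mol).
F > H: period and group pull opposite ways; the across-period shift dominates (1681 vs 1312 kJ/mol).
For reference (kJ/mol): H 1312, F 1681, Si 786, Rb 403, Sn 709.
So from lowest to highest: Rb < Sn < Si < H < F.

Rb < Sn < Si < H < F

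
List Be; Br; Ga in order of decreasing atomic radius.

Ga > Br > Be

Across a period the added protons contract the valence shell; down a group each new principal shell makes the atom larger.
Neither a single period nor a single group — weigh both effects.
Br > Be: period and group pull opposite ways; the down-group shift dominates (114 vs 102 pm).
Ga > Br: both are in period 4; the period trend gives Ga the larger value.
Tabulated atomic radius (pm): Be 102, Ga 124, Br 114.
So from largest to smallest: Ga > Br > Be.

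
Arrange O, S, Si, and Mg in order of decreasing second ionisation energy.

After 1 electron has been removed, what remains? O⁺ still has 5 valence electrons; S⁺ still has 5 valence electrons; Si⁺ still has 3 valence electrons; Mg⁺ still has 1 valence electron.
All are still removing valence electrons, so compare the +1 ions as you would atoms: IE_2 generally rises across a period (higher Z_eff) and falls down a group (larger shell), subject to the usual subshell exceptions.
Valence configurations: O⁺ [He]2s²2p³, S⁺ [Ne]3s²3p³, Si⁺ [Ne]3s²3p¹, Mg⁺ [Ne]3s¹.
Tabulated IE_2 (kJ/mol): O 3388, S 2252, Si 1577, Mg 1451.
Putting it together, IE_2: Mg < Si < S < O.

O > S > Si > Mg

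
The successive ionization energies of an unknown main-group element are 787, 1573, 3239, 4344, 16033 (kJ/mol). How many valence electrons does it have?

Look for the largest jump between consecutive ionization energies: IE5/IE4 ≈ 3.7, far larger than any earlier ratio.
That jump marks the point where a core electron is being removed. So the atom has 4 valence electrons.

4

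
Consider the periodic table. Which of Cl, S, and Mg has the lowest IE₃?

Consider each +2 ion: Cl²⁺ still has 5 valence electrons; S²⁺ still has 4 valence electrons; Mg²⁺ is the bare [Ne] core.
Core electrons are held far more tightly than valence electrons, so Mg tops the IE_3 order.
Valence configurations: Cl²⁺ [Ne]3s²3p³, S²⁺ [Ne]3s²3p².
The numbers (kJ/mol): Cl 3822, S 3357, Mg 7733.
Overall IE_3 order: S < Cl < Mg.

S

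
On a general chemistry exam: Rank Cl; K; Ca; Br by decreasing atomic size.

K > Ca > Br > Cl

Radius decreases left→right (rising Z_eff, same n) and increases top→bottom (higher n).
Here both period and group differ, so the two effects have to be weighed against each other.
Br > Cl: Br sits below Cl in group 17, so the down-group effect alone puts Br larger.
Ca > Br: both are in period 4; the period trend gives Ca the larger value.
K > Ca: K lies to the left of Ca in period 4, so the across-period effect alone puts K larger.
For reference (pm): Cl 99, K 196, Ca 171, Br 114.
So from largest to smallest: K > Ca > Br > Cl.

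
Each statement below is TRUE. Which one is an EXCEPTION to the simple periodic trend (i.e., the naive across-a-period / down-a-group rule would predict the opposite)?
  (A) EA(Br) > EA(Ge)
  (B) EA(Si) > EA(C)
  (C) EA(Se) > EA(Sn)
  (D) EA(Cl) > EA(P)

(B)

The general trend: electron affinity increases across a period and decreases down a group.
(A) Br (period 4, group 17) vs Ge (period 4, group 14): the stated order agrees with the simple trend.
(B) Si (period 3, group 14) vs C (period 2, group 14): the stated order contradicts the simple trend.
(C) Se (period 4, group 16) vs Sn (period 5, group 14): the stated order agrees with the simple trend.
(D) Cl (period 3, group 17) vs P (period 3, group 15): the stated order agrees with the simple trend.
The exception is (B): Si's larger, more diffuse 3p orbitals accept an added electron slightly more readily than C's compact 2p.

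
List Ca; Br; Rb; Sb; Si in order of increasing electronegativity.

Rb < Ca < Si < Sb < Br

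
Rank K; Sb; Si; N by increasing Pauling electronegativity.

Smaller atoms with higher effective nuclear charge are more electronegative.
Here both period and group differ, so the two effects have to be weighed against each other.
Si > K: both effects reinforce here, so Si is clearly the higher of the two.
Sb > Si: the two effects oppose for this pair; the across-period effect wins (2.05 vs 1.90).
N > Sb: N sits above Sb in group 15, so the down-group effect alone puts N higher.
Approximate values (Pauling): N 3.04, Si 1.90, K 0.82, Sb 2.05.
So from lowest to highest: K < Si < Sb < N.

K < Si < Sb < N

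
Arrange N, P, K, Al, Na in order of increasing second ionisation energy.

Al, P, N, K, Na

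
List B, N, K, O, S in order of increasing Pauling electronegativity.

K, B, S, N, O

B is in period 2, group 13; N is in period 2, group 15; O is in period 2, group 16; S is in period 3, group 16; K is in period 4, group 1.
Electronegativity increases across a period and decreases down a group, tracking effective nuclear charge and atomic size.
These span different periods and groups, so the two trends combine.
B > K: relative to K, both the across-period and down-group shifts push B's electronegativity up.
S > B: the two effects oppose for this pair; the across-period effect wins (2.58 vs 2.04).
N > S: period and group pull opposite ways; the down-group shift dominates (3.04 vs 2.58).
O > N: both are in period 2; the period trend gives O the larger value.
Tabulated electronegativity (Pauling): B 2.04, N 3.04, O 3.44, S 2.58, K 0.82.
So from lowest to highest: K < B < S < N < O.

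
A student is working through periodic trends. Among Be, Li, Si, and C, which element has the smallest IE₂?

Si

IE_2 is the cost of taking one more electron from the +1 cation: Be⁺ still has 1 valence electron; Li⁺ is the bare [He] core; Si⁺ still has 3 valence electrons; C⁺ still has 3 valence electrons.
Core electrons are held far more tightly than valence electrons, so Li tops the IE_2 order.
Valence configurations: Be⁺ [He]2s¹, Si⁺ [Ne]3s²3p¹, C⁺ [He]2s²2p¹.
Approximate IE_2 values (kJ/mol): Be 1757, Li 7298, Si 1577, C 2353.
Hence IE_2: Si < Be < C < Li.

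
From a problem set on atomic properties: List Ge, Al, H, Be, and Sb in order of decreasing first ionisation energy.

H is in period 1, group 1; Be is in period 2, group 2; Al is in period 3, group 13; Ge is in period 4, group 14; Sb is in period 5, group 15.
IE₁ increases left→right with effective nuclear charge and decreases top→bottom as the valence shell moves farther out.
These sit on a diagonal, where the across-period and down-group effects partly cancel.
Ge > Al: period and group pull opposite ways; the across-period shift dominates (762 vs 578 kJ/mol).
Sb > Ge: period and group pull opposite ways; the across-period shift dominates (831 vs 762 kJ/mol).
Be > Sb: the two effects oppose for this pair; the down-group effect wins (900 vs 831 kJ/mol).
H > Be: period and group pull opposite ways; the down-group shift dominates (1312 vs 900 kJ/mol).
For reference (kJ/mol): H 1312, Be 900, Al 578, Ge 762, Sb 831.
So from highest to lowest: H > Be > Sb > Ge > Al.

H, Be, Sb, Ge, Al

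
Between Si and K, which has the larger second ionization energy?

K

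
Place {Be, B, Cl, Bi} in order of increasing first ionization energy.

Be is in period 2, group 2; B is in period 2, group 13; Cl is in period 3, group 17; Bi is in period 6, group 15.
Across a period the outer electron is held more tightly (higher IE₁); down a group it sits in a higher shell, more shielded, and comes off more easily.
Here both period and group differ, so the two effects have to be weighed against each other.
B > Bi: period and group pull opposite ways; the down-group shift dominates (801 vs 703 kJ/mol).
Be > B: this pair runs against the simple trend — see the exception note.
Cl > Be: period and group pull opposite ways; the across-period shift dominates (1251 vs 900 kJ/mol).
Note the exception: Be has a higher first ionization energy than B, contrary to the simple trend — removing B's lone 2p electron is easier than breaking Be's filled 2s².
For reference (kJ/mol): Be 900, B 801, Cl 1251, Bi 703.
So from lowest to highest: Bi < B < Be < Cl.

Bi < B < Be < Cl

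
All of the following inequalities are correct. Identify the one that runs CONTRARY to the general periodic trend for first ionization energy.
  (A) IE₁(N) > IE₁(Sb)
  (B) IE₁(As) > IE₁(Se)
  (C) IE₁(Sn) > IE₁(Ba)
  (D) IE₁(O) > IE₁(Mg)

(B)

The general trend: first ionization energy increases across a period and decreases down a group.
(A) N (period 2, group 15) vs Sb (period 5, group 15): the stated order agrees with the simple trend.
(B) As (period 4, group 15) vs Se (period 4, group 16): the stated order contradicts the simple trend.
(C) Sn (period 5, group 14) vs Ba (period 6, group 2): the stated order agrees with the simple trend.
(D) O (period 2, group 16) vs Mg (period 3, group 2): the stated order agrees with the simple trend.
The exception is (B): Se (4p⁴) ionizes more easily than half-filled As (4p³).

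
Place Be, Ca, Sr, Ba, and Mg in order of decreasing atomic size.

Be is in period 2, group 2; Mg is in period 3, group 2; Ca is in period 4, group 2; Sr is in period 5, group 2; Ba is in period 6, group 2.
Radius decreases left→right (rising Z_eff, same n) and increases top→bottom (higher n).
All are in group 2, so atomic radius increases down the group.
So from largest to smallest: Ba > Sr > Ca > Mg > Be.

Ba > Sr > Ca > Mg > Be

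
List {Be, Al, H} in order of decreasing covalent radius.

Al > Be > H

H is in period 1, group 1; Be is in period 2, group 2; Al is in period 3, group 13.
Across a period the added protons contract the valence shell; down a group each new principal shell makes the atom larger.
These sit on a diagonal, where the across-period and down-group effects partly cancel.
Be > H: the two effects oppose for this pair; the down-group effect wins (102 vs 32 pm).
Al > Be: period and group pull opposite ways; the down-group shift dominates (126 vs 102 pm).
For reference (pm): H 32, Be 102, Al 126.
So from largest to smallest: Al > Be > H.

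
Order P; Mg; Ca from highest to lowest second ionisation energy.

P > Mg > Ca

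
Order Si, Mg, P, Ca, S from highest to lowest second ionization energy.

Consider each +1 ion: Si⁺ still has 3 valence electrons; Mg⁺ still has 1 valence electron; P⁺ still has 4 valence electrons; Ca⁺ still has 1 valence electron; S⁺ still has 5 valence electrons.
All are still removing valence electrons, so compare the +1 ions as you would atoms: IE_2 generally rises across a period (higher Z_eff) and falls down a group (larger shell), subject to the usual subshell exceptions.
Valence configurations: Si⁺ [Ne]3s²3p¹, Mg⁺ [Ne]3s¹, P⁺ [Ne]3s²3p², Ca⁺ [Ar]4s¹, S⁺ [Ne]3s²3p³.
Approximate IE_2 values (kJ/mol): Si 1577, Mg 1451, P 1907, Ca 1145, S 2252.
Putting it together, IE_2: Ca < Mg < Si < P < S.

S > P > Si > Mg > Ca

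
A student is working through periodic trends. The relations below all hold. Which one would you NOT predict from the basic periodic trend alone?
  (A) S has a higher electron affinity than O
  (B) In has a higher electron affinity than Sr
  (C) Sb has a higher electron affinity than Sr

(A)

The general trend: electron affinity increases across a period and decreases down a group.
(A) S (period 3, group 16) vs O (period 2, group 16): the stated order contradicts the simple trend.
(B) In (period 5, group 13) vs Sr (period 5, group 2): the stated order agrees with the simple trend.
(C) Sb (period 5, group 15) vs Sr (period 5, group 2): the stated order agrees with the simple trend.
The exception is (A): the compact 2p subshell of O repels the added electron more than S's larger 3p does.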